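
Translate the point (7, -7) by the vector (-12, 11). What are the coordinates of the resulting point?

Translation by (-12, 11) (homogeneous matrix [[1, 0, -12], [0, 1, 11], [0, 0, 1]]):
x' = 7 + -12 = -5
y' = -7 + 11 = 4
Result: (-5, 4)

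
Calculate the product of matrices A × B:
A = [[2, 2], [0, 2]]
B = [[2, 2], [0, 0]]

Matrix multiplication:
C[0][0] = 2×2 + 2×0 = 4
C[0][1] = 2×2 + 2×0 = 4
C[1][0] = 0×2 + 2×0 = 0
C[1][1] = 0×2 + 2×0 = 0
Result: [[4, 4], [0, 0]]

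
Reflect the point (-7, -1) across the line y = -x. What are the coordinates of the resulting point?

Reflection across line y = -x: (-7, -1) → (1, 7)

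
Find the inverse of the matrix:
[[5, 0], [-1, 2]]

For [[a,b],[c,d]], inverse = (1/det)·[[d,-b],[-c,a]]
det = (5)(2) - (0)(-1) = 10 - 0 = 10
Inverse = (1/10)·[[2, 0], [1, 5]]
= [[1/5, 0], [1/10, 1/2]]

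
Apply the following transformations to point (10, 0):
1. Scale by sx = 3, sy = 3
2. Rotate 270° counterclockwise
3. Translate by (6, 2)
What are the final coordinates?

Step 1: Scale → (30, 0)
Step 2: Rotate 270° → (0, -30)
Step 3: Translate → (6, -28)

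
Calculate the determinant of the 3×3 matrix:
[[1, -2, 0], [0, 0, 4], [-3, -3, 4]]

Expansion along first row:
det = 1·det([[0,4],[-3,4]]) - -2·det([[0,4],[-3,4]]) + 0·det([[0,0],[-3,-3]])
    = 1·(0·4 - 4·-3) - -2·(0·4 - 4·-3) + 0·(0·-3 - 0·-3)
    = 1·12 - -2·12 + 0·0
    = 12 + 24 + 0 = 36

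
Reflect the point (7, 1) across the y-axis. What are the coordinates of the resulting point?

Reflection across y-axis: (7, 1) → (-7, 1)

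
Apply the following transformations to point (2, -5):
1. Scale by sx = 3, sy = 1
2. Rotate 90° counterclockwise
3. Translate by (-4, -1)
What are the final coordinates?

Step 1: Scale → (6, -5)
Step 2: Rotate 90° → (5, 6)
Step 3: Translate → (1, 5)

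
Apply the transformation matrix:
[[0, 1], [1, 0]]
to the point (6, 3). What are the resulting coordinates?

Matrix multiplication:
[[0, 1], [1, 0]] × [6, 3]ᵀ
= [(0)(6) + (1)(3), (1)(6) + (0)(3)]ᵀ
= [3, 6]ᵀ
Result: (3, 6)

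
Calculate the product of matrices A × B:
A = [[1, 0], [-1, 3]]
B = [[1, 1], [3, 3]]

Matrix multiplication:
C[0][0] = 1×1 + 0×3 = 1
C[0][1] = 1×1 + 0×3 = 1
C[1][0] = -1×1 + 3×3 = 8
C[1][1] = -1×1 + 3×3 = 8
Result: [[1, 1], [8, 8]]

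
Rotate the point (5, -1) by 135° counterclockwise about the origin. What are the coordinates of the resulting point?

Rotation matrix for 135°: [[cos 135°, -sin 135°], [sin 135°, cos 135°]] ≈ [[-0.707107, -0.707107], [0.707107, -0.707107]]
[[-0.707107, -0.707107], [0.707107, -0.707107]] × [5, -1]ᵀ ≈ [-2.8284, 4.2426]ᵀ
Result: (-2.8284, 4.2426)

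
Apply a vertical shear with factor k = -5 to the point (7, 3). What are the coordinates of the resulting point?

Shear matrix for vertical shear with factor k = -5:
[[1, 0], [-5, 1]]
Result: (7, 3) → (7, -32)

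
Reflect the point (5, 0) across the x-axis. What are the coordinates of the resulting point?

Reflection across x-axis: (5, 0) → (5, 0)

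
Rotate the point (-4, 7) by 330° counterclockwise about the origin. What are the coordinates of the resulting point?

Rotation matrix for 330°: [[cos 330°, -sin 330°], [sin 330°, cos 330°]] ≈ [[0.866025, 0.500000], [-0.500000, 0.866025]]
[[0.866025, 0.500000], [-0.500000, 0.866025]] × [-4, 7]ᵀ ≈ [0.0359, 8.0622]ᵀ
Result: (0.0359, 8.0622)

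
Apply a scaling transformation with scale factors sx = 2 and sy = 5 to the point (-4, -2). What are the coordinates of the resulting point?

Scaling matrix:
[[2, 0], [0, 5]]
Result: (-4 × 2, -2 × 5) = (-8, -10)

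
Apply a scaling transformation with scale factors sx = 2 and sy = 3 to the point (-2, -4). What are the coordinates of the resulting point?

Scaling matrix:
[[2, 0], [0, 3]]
Result: (-2 × 2, -4 × 3) = (-4, -12)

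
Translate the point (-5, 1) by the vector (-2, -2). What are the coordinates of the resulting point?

Translation by (-2, -2) (homogeneous matrix [[1, 0, -2], [0, 1, -2], [0, 0, 1]]):
x' = -5 + -2 = -7
y' = 1 + -2 = -1
Result: (-7, -1)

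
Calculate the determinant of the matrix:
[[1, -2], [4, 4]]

For a 2×2 matrix [[a, b], [c, d]], det = ad - bc
det = (1)(4) - (-2)(4) = 4 - -8 = 12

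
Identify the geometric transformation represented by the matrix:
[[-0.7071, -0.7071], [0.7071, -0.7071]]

This matrix represents: rotation by 135° counterclockwise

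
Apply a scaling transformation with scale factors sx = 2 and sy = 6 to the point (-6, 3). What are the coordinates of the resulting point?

Scaling matrix:
[[2, 0], [0, 6]]
Result: (-6 × 2, 3 × 6) = (-12, 18)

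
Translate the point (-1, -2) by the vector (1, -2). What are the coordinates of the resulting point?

Translation by (1, -2) (homogeneous matrix [[1, 0, 1], [0, 1, -2], [0, 0, 1]]):
x' = -1 + 1 = 0
y' = -2 + -2 = -4
Result: (0, -4)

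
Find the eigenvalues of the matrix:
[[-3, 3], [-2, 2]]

Characteristic equation: det(A - λI) = 0
λ² - (trace)λ + (det) = 0
trace = -3 + 2 = -1, det = (-3)(2) - (3)(-2) = 0
λ² - (-1)λ + (0) = 0
λ = (-1 ± √((-1)² - 4·(0))) / 2 = (-1 ± √1) / 2
Solving: λ = -1, 0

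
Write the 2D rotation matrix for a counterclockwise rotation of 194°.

Rotation matrix formula: [[cos θ, -sin θ], [sin θ, cos θ]]
For θ = 194°:
cos(194°) = -0.9703
sin(194°) = -0.2419
Result: [[-0.9703, 0.2419], [-0.2419, -0.9703]]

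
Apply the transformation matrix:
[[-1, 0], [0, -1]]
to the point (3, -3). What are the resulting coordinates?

Matrix multiplication:
[[-1, 0], [0, -1]] × [3, -3]ᵀ
= [(-1)(3) + (0)(-3), (0)(3) + (-1)(-3)]ᵀ
= [-3, 3]ᵀ
Result: (-3, 3)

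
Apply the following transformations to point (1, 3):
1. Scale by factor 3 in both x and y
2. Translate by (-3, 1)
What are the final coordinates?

Step 1: Scale (1, 3) by 3 → (3, 9)
Step 2: Translate by (-3, 1) → (0, 10)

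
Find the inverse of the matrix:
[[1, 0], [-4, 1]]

For [[a,b],[c,d]], inverse = (1/det)·[[d,-b],[-c,a]]
det = (1)(1) - (0)(-4) = 1 - 0 = 1
Inverse = [[1, 0], [4, 1]]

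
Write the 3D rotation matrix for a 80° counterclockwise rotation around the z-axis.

Rotation matrix for counterclockwise 80° around z-axis:
cos(80°) = 0.1736, sin(80°) = 0.9848
Result: [[0.1736, -0.9848, 0], [0.9848, 0.1736, 0], [0, 0, 1]]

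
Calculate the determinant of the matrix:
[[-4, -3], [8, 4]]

For a 2×2 matrix [[a, b], [c, d]], det = ad - bc
det = (-4)(4) - (-3)(8) = -16 - -24 = 8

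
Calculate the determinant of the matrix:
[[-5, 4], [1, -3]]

For a 2×2 matrix [[a, b], [c, d]], det = ad - bc
det = (-5)(-3) - (4)(1) = 15 - 4 = 11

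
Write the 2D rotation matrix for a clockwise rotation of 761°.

Rotation matrix formula: [[cos θ, -sin θ], [sin θ, cos θ]]
A clockwise rotation by 761° is equivalent to a counterclockwise rotation by -761°.
For θ = -761°:
cos(-761°) = 0.7547
sin(-761°) = -0.6561
Result: [[0.7547, 0.6561], [-0.6561, 0.7547]]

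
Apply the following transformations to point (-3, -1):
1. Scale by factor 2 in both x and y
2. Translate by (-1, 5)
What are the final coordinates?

Step 1: Scale (-3, -1) by 2 → (-6, -2)
Step 2: Translate by (-1, 5) → (-7, 3)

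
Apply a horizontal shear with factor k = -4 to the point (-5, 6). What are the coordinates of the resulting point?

Shear matrix for horizontal shear with factor k = -4:
[[1, -4], [0, 1]]
Result: (-5, 6) → (-29, 6)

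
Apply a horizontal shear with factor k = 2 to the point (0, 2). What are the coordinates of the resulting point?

Shear matrix for horizontal shear with factor k = 2:
[[1, 2], [0, 1]]
Result: (0, 2) → (4, 2)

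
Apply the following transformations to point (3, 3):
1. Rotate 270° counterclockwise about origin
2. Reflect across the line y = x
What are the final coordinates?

Step 1: Rotate 270° → (3, -3)
Step 2: Reflect across line y = x → (-3, 3)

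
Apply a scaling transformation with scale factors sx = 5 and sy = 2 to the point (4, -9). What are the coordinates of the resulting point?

Scaling matrix:
[[5, 0], [0, 2]]
Result: (4 × 5, -9 × 2) = (20, -18)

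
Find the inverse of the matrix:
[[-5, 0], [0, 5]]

For [[a,b],[c,d]], inverse = (1/det)·[[d,-b],[-c,a]]
det = (-5)(5) - (0)(0) = -25 - 0 = -25
Inverse = (1/-25)·[[5, 0], [0, -5]]
= [[-1/5, 0], [0, 1/5]]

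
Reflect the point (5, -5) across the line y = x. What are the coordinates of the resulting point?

Reflection across line y = x: (5, -5) → (-5, 5)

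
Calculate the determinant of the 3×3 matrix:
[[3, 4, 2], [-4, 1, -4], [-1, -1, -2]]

Expansion along first row:
det = 3·det([[1,-4],[-1,-2]]) - 4·det([[-4,-4],[-1,-2]]) + 2·det([[-4,1],[-1,-1]])
    = 3·(1·-2 - -4·-1) - 4·(-4·-2 - -4·-1) + 2·(-4·-1 - 1·-1)
    = 3·-6 - 4·4 + 2·5
    = -18 + -16 + 10 = -24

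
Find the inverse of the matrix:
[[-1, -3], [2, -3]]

For [[a,b],[c,d]], inverse = (1/det)·[[d,-b],[-c,a]]
det = (-1)(-3) - (-3)(2) = 3 - -6 = 9
Inverse = (1/9)·[[-3, 3], [-2, -1]]
= [[-1/3, 1/3], [-2/9, -1/9]]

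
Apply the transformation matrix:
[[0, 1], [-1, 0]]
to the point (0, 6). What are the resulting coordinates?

Matrix multiplication:
[[0, 1], [-1, 0]] × [0, 6]ᵀ
= [(0)(0) + (1)(6), (-1)(0) + (0)(6)]ᵀ
= [6, 0]ᵀ
Result: (6, 0)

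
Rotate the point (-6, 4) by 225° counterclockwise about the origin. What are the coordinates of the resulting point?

Rotation matrix for 225°: [[cos 225°, -sin 225°], [sin 225°, cos 225°]] ≈ [[-0.707107, 0.707107], [-0.707107, -0.707107]]
[[-0.707107, 0.707107], [-0.707107, -0.707107]] × [-6, 4]ᵀ ≈ [7.0711, 1.4142]ᵀ
Result: (7.0711, 1.4142)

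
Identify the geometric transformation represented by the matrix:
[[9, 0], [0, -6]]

This matrix represents: non-uniform scaling by sx = 9, sy = -6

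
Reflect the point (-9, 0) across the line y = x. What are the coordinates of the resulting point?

Reflection across line y = x: (-9, 0) → (0, -9)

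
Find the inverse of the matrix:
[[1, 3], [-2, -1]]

For [[a,b],[c,d]], inverse = (1/det)·[[d,-b],[-c,a]]
det = (1)(-1) - (3)(-2) = -1 - -6 = 5
Inverse = (1/5)·[[-1, -3], [2, 1]]
= [[-1/5, -3/5], [2/5, 1/5]]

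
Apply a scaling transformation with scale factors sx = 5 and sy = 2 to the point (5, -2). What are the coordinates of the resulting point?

Scaling matrix:
[[5, 0], [0, 2]]
Result: (5 × 5, -2 × 2) = (25, -4)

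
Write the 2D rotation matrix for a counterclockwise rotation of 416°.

Rotation matrix formula: [[cos θ, -sin θ], [sin θ, cos θ]]
For θ = 416°:
cos(416°) = 0.5592
sin(416°) = 0.8290
Result: [[0.5592, -0.8290], [0.8290, 0.5592]]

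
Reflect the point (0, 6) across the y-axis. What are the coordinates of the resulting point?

Reflection across y-axis: (0, 6) → (0, 6)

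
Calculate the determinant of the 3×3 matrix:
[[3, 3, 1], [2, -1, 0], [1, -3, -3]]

Expansion along first row:
det = 3·det([[-1,0],[-3,-3]]) - 3·det([[2,0],[1,-3]]) + 1·det([[2,-1],[1,-3]])
    = 3·(-1·-3 - 0·-3) - 3·(2·-3 - 0·1) + 1·(2·-3 - -1·1)
    = 3·3 - 3·-6 + 1·-5
    = 9 + 18 + -5 = 22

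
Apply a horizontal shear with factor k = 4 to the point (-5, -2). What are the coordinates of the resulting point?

Shear matrix for horizontal shear with factor k = 4:
[[1, 4], [0, 1]]
Result: (-5, -2) → (-13, -2)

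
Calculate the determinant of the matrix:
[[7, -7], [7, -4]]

For a 2×2 matrix [[a, b], [c, d]], det = ad - bc
det = (7)(-4) - (-7)(7) = -28 - -49 = 21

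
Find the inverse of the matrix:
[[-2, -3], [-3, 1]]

For [[a,b],[c,d]], inverse = (1/det)·[[d,-b],[-c,a]]
det = (-2)(1) - (-3)(-3) = -2 - 9 = -11
Inverse = (1/-11)·[[1, 3], [3, -2]]
= [[-1/11, -3/11], [-3/11, 2/11]]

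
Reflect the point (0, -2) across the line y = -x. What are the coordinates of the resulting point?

Reflection across line y = -x: (0, -2) → (2, 0)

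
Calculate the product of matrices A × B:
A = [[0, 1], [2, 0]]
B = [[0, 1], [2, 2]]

Matrix multiplication:
C[0][0] = 0×0 + 1×2 = 2
C[0][1] = 0×1 + 1×2 = 2
C[1][0] = 2×0 + 0×2 = 0
C[1][1] = 2×1 + 0×2 = 2
Result: [[2, 2], [0, 2]]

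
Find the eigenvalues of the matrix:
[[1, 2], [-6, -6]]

Characteristic equation: det(A - λI) = 0
λ² - (trace)λ + (det) = 0
trace = 1 + -6 = -5, det = (1)(-6) - (2)(-6) = 6
λ² - (-5)λ + (6) = 0
λ = (-5 ± √((-5)² - 4·(6))) / 2 = (-5 ± √1) / 2
Solving: λ = -3, -2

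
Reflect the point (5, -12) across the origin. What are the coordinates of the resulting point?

Reflection across origin: (5, -12) → (-5, 12)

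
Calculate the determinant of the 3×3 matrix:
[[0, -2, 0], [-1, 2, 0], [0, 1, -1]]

Expansion along first row:
det = 0·det([[2,0],[1,-1]]) - -2·det([[-1,0],[0,-1]]) + 0·det([[-1,2],[0,1]])
    = 0·(2·-1 - 0·1) - -2·(-1·-1 - 0·0) + 0·(-1·1 - 2·0)
    = 0·-2 - -2·1 + 0·-1
    = 0 + 2 + 0 = 2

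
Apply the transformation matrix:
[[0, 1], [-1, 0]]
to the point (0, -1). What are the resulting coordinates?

Matrix multiplication:
[[0, 1], [-1, 0]] × [0, -1]ᵀ
= [(0)(0) + (1)(-1), (-1)(0) + (0)(-1)]ᵀ
= [-1, 0]ᵀ
Result: (-1, 0)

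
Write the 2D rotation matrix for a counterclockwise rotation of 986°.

Rotation matrix formula: [[cos θ, -sin θ], [sin θ, cos θ]]
For θ = 986°:
cos(986°) = -0.0698
sin(986°) = -0.9976
Result: [[-0.0698, 0.9976], [-0.9976, -0.0698]]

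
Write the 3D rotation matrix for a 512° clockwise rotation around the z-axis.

Rotation matrix for clockwise 512° around z-axis:
A clockwise rotation by 512° is a counterclockwise rotation by -512°.
cos(-512°) = -0.8829, sin(-512°) = -0.4695
Result: [[-0.8829, 0.4695, 0], [-0.4695, -0.8829, 0], [0, 0, 1]]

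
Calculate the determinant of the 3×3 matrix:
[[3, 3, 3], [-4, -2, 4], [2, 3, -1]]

Expansion along first row:
det = 3·det([[-2,4],[3,-1]]) - 3·det([[-4,4],[2,-1]]) + 3·det([[-4,-2],[2,3]])
    = 3·(-2·-1 - 4·3) - 3·(-4·-1 - 4·2) + 3·(-4·3 - -2·2)
    = 3·-10 - 3·-4 + 3·-8
    = -30 + 12 + -24 = -42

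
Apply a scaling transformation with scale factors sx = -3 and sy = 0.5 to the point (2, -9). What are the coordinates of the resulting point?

Scaling matrix:
[[-3, 0], [0, 0.50]]
Result: (2 × -3, -9 × 0.5) = (-6, -4.5)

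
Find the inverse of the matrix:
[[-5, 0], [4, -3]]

For [[a,b],[c,d]], inverse = (1/det)·[[d,-b],[-c,a]]
det = (-5)(-3) - (0)(4) = 15 - 0 = 15
Inverse = (1/15)·[[-3, 0], [-4, -5]]
= [[-1/5, 0], [-4/15, -1/3]]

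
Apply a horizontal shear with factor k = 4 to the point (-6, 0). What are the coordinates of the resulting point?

Shear matrix for horizontal shear with factor k = 4:
[[1, 4], [0, 1]]
Result: (-6, 0) → (-6, 0)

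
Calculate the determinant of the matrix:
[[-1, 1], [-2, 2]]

For a 2×2 matrix [[a, b], [c, d]], det = ad - bc
det = (-1)(2) - (1)(-2) = -2 - -2 = 0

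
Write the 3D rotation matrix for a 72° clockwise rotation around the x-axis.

Rotation matrix for clockwise 72° around x-axis:
A clockwise rotation by 72° is a counterclockwise rotation by -72°.
cos(-72°) = 0.3090, sin(-72°) = -0.9511
Result: [[1, 0, 0], [0, 0.3090, 0.9511], [0, -0.9511, 0.3090]]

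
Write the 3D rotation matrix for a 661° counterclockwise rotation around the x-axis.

Rotation matrix for counterclockwise 661° around x-axis:
cos(661°) = 0.5150, sin(661°) = -0.8572
Result: [[1, 0, 0], [0, 0.5150, 0.8572], [0, -0.8572, 0.5150]]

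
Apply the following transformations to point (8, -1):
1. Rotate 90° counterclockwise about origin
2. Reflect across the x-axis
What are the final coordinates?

Step 1: Rotate 90° → (1, 8)
Step 2: Reflect across x-axis → (1, -8)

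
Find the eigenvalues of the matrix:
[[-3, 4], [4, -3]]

Characteristic equation: det(A - λI) = 0
λ² - (trace)λ + (det) = 0
trace = -3 + -3 = -6, det = (-3)(-3) - (4)(4) = -7
λ² - (-6)λ + (-7) = 0
λ = (-6 ± √((-6)² - 4·(-7))) / 2 = (-6 ± √64) / 2
Solving: λ = -7, 1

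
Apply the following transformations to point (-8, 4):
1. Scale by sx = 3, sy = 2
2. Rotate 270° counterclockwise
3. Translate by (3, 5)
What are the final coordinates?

Step 1: Scale → (-24, 8)
Step 2: Rotate 270° → (8, 24)
Step 3: Translate → (11, 29)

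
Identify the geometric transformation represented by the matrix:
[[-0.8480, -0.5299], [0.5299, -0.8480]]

This matrix represents: rotation by 148° counterclockwise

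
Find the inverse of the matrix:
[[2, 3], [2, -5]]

For [[a,b],[c,d]], inverse = (1/det)·[[d,-b],[-c,a]]
det = (2)(-5) - (3)(2) = -10 - 6 = -16
Inverse = (1/-16)·[[-5, -3], [-2, 2]]
= [[5/16, 3/16], [1/8, -1/8]]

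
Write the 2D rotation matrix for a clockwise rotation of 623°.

Rotation matrix formula: [[cos θ, -sin θ], [sin θ, cos θ]]
A clockwise rotation by 623° is equivalent to a counterclockwise rotation by -623°.
For θ = -623°:
cos(-623°) = -0.1219
sin(-623°) = 0.9925
Result: [[-0.1219, -0.9925], [0.9925, -0.1219]]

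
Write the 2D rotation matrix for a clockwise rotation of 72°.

Rotation matrix formula: [[cos θ, -sin θ], [sin θ, cos θ]]
A clockwise rotation by 72° is equivalent to a counterclockwise rotation by -72°.
For θ = -72°:
cos(-72°) = 0.3090
sin(-72°) = -0.9511
Result: [[0.3090, 0.9511], [-0.9511, 0.3090]]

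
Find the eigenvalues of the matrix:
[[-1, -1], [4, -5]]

Characteristic equation: det(A - λI) = 0
λ² - (trace)λ + (det) = 0
trace = -1 + -5 = -6, det = (-1)(-5) - (-1)(4) = 9
λ² - (-6)λ + (9) = 0
λ = (-6 ± √((-6)² - 4·(9))) / 2 = (-6 ± √0) / 2
Solving: λ = -3, -3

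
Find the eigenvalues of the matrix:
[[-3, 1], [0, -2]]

Characteristic equation: det(A - λI) = 0
λ² - (trace)λ + (det) = 0
trace = -3 + -2 = -5, det = (-3)(-2) - (1)(0) = 6
λ² - (-5)λ + (6) = 0
λ = (-5 ± √((-5)² - 4·(6))) / 2 = (-5 ± √1) / 2
Solving: λ = -3, -2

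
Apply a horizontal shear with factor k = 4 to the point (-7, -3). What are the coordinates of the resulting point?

Shear matrix for horizontal shear with factor k = 4:
[[1, 4], [0, 1]]
Result: (-7, -3) → (-19, -3)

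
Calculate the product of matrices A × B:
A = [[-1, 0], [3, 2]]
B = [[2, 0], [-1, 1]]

Matrix multiplication:
C[0][0] = -1×2 + 0×-1 = -2
C[0][1] = -1×0 + 0×1 = 0
C[1][0] = 3×2 + 2×-1 = 4
C[1][1] = 3×0 + 2×1 = 2
Result: [[-2, 0], [4, 2]]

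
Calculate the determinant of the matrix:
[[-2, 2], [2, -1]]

For a 2×2 matrix [[a, b], [c, d]], det = ad - bc
det = (-2)(-1) - (2)(2) = 2 - 4 = -2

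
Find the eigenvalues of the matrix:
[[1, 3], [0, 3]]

Characteristic equation: det(A - λI) = 0
λ² - (trace)λ + (det) = 0
trace = 1 + 3 = 4, det = (1)(3) - (3)(0) = 3
λ² - (4)λ + (3) = 0
λ = (4 ± √((4)² - 4·(3))) / 2 = (4 ± √4) / 2
Solving: λ = 1, 3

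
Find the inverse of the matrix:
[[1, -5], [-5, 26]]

For [[a,b],[c,d]], inverse = (1/det)·[[d,-b],[-c,a]]
det = (1)(26) - (-5)(-5) = 26 - 25 = 1
Inverse = [[26, 5], [5, 1]]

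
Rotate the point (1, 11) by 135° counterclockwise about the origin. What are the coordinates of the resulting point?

Rotation matrix for 135°: [[cos 135°, -sin 135°], [sin 135°, cos 135°]] ≈ [[-0.707107, -0.707107], [0.707107, -0.707107]]
[[-0.707107, -0.707107], [0.707107, -0.707107]] × [1, 11]ᵀ ≈ [-8.4853, -7.0711]ᵀ
Result: (-8.4853, -7.0711)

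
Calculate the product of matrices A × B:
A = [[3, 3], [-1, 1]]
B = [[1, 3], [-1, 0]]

Matrix multiplication:
C[0][0] = 3×1 + 3×-1 = 0
C[0][1] = 3×3 + 3×0 = 9
C[1][0] = -1×1 + 1×-1 = -2
C[1][1] = -1×3 + 1×0 = -3
Result: [[0, 9], [-2, -3]]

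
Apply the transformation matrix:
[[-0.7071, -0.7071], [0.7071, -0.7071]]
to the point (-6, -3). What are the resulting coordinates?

Matrix multiplication:
[[-0.7071, -0.7071], [0.7071, -0.7071]] × [-6, -3]ᵀ
= [(-0.7071)(-6) + (-0.7071)(-3), (0.7071)(-6) + (-0.7071)(-3)]ᵀ
= [6.3639, -2.1213]ᵀ
Result: (6.3639, -2.1213)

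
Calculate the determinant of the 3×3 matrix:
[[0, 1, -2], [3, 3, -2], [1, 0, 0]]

Expansion along first row:
det = 0·det([[3,-2],[0,0]]) - 1·det([[3,-2],[1,0]]) + -2·det([[3,3],[1,0]])
    = 0·(3·0 - -2·0) - 1·(3·0 - -2·1) + -2·(3·0 - 3·1)
    = 0·0 - 1·2 + -2·-3
    = 0 + -2 + 6 = 4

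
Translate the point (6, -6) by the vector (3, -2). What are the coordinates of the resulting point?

Translation by (3, -2) (homogeneous matrix [[1, 0, 3], [0, 1, -2], [0, 0, 1]]):
x' = 6 + 3 = 9
y' = -6 + -2 = -8
Result: (9, -8)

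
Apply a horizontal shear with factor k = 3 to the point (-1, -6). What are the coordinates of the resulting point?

Shear matrix for horizontal shear with factor k = 3:
[[1, 3], [0, 1]]
Result: (-1, -6) → (-19, -6)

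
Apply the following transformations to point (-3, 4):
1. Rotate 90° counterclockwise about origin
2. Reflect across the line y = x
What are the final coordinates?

Step 1: Rotate 90° → (-4, -3)
Step 2: Reflect across line y = x → (-3, -4)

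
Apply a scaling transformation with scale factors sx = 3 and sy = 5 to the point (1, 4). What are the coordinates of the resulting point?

Scaling matrix:
[[3, 0], [0, 5]]
Result: (1 × 3, 4 × 5) = (3, 20)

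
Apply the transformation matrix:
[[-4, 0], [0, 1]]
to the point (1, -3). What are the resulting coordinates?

Matrix multiplication:
[[-4, 0], [0, 1]] × [1, -3]ᵀ
= [(-4)(1) + (0)(-3), (0)(1) + (1)(-3)]ᵀ
= [-4, -3]ᵀ
Result: (-4, -3)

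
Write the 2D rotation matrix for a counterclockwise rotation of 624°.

Rotation matrix formula: [[cos θ, -sin θ], [sin θ, cos θ]]
For θ = 624°:
cos(624°) = -0.1045
sin(624°) = -0.9945
Result: [[-0.1045, 0.9945], [-0.9945, -0.1045]]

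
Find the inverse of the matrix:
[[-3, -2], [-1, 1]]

For [[a,b],[c,d]], inverse = (1/det)·[[d,-b],[-c,a]]
det = (-3)(1) - (-2)(-1) = -3 - 2 = -5
Inverse = (1/-5)·[[1, 2], [1, -3]]
= [[-1/5, -2/5], [-1/5, 3/5]]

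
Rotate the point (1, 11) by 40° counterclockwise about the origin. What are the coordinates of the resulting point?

Rotation matrix for 40°: [[cos 40°, -sin 40°], [sin 40°, cos 40°]] ≈ [[0.766044, -0.642788], [0.642788, 0.766044]]
[[0.766044, -0.642788], [0.642788, 0.766044]] × [1, 11]ᵀ ≈ [-6.3046, 9.0693]ᵀ
Result: (-6.3046, 9.0693)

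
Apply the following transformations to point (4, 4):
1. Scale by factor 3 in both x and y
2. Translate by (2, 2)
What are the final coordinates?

Step 1: Scale (4, 4) by 3 → (12, 12)
Step 2: Translate by (2, 2) → (14, 14)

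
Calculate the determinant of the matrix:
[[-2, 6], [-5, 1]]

For a 2×2 matrix [[a, b], [c, d]], det = ad - bc
det = (-2)(1) - (6)(-5) = -2 - -30 = 28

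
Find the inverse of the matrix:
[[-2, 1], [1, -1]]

For [[a,b],[c,d]], inverse = (1/det)·[[d,-b],[-c,a]]
det = (-2)(-1) - (1)(1) = 2 - 1 = 1
Inverse = [[-1, -1], [-1, -2]]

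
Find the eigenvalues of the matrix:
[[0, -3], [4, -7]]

Characteristic equation: det(A - λI) = 0
λ² - (trace)λ + (det) = 0
trace = 0 + -7 = -7, det = (0)(-7) - (-3)(4) = 12
λ² - (-7)λ + (12) = 0
λ = (-7 ± √((-7)² - 4·(12))) / 2 = (-7 ± √1) / 2
Solving: λ = -4, -3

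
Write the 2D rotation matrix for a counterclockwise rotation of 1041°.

Rotation matrix formula: [[cos θ, -sin θ], [sin θ, cos θ]]
For θ = 1041°:
cos(1041°) = 0.7771
sin(1041°) = -0.6293
Result: [[0.7771, 0.6293], [-0.6293, 0.7771]]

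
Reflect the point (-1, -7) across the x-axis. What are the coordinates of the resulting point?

Reflection across x-axis: (-1, -7) → (-1, 7)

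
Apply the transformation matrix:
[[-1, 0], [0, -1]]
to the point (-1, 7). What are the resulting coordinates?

Matrix multiplication:
[[-1, 0], [0, -1]] × [-1, 7]ᵀ
= [(-1)(-1) + (0)(7), (0)(-1) + (-1)(7)]ᵀ
= [1, -7]ᵀ
Result: (1, -7)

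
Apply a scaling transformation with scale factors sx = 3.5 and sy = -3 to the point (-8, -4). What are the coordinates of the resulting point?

Scaling matrix:
[[3.50, 0], [0, -3]]
Result: (-8 × 3.5, -4 × -3) = (-28, 12)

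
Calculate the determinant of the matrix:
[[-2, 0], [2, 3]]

For a 2×2 matrix [[a, b], [c, d]], det = ad - bc
det = (-2)(3) - (0)(2) = -6 - 0 = -6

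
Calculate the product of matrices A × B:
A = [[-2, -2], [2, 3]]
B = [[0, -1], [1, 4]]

Matrix multiplication:
C[0][0] = -2×0 + -2×1 = -2
C[0][1] = -2×-1 + -2×4 = -6
C[1][0] = 2×0 + 3×1 = 3
C[1][1] = 2×-1 + 3×4 = 10
Result: [[-2, -6], [3, 10]]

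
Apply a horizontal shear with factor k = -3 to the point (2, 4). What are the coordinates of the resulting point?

Shear matrix for horizontal shear with factor k = -3:
[[1, -3], [0, 1]]
Result: (2, 4) → (-10, 4)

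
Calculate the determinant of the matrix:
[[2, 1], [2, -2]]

For a 2×2 matrix [[a, b], [c, d]], det = ad - bc
det = (2)(-2) - (1)(2) = -4 - 2 = -6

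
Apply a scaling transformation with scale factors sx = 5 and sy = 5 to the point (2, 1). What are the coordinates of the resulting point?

Scaling matrix:
[[5, 0], [0, 5]]
Result: (2 × 5, 1 × 5) = (10, 5)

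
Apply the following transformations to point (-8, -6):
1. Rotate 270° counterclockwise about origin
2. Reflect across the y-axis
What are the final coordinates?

Step 1: Rotate 270° → (-6, 8)
Step 2: Reflect across y-axis → (6, 8)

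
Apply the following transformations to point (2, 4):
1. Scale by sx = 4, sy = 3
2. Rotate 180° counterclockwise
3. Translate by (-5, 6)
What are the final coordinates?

Step 1: Scale → (8, 12)
Step 2: Rotate 180° → (-8, -12)
Step 3: Translate → (-13, -6)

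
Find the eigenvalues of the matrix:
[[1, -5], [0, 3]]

Characteristic equation: det(A - λI) = 0
λ² - (trace)λ + (det) = 0
trace = 1 + 3 = 4, det = (1)(3) - (-5)(0) = 3
λ² - (4)λ + (3) = 0
λ = (4 ± √((4)² - 4·(3))) / 2 = (4 ± √4) / 2
Solving: λ = 1, 3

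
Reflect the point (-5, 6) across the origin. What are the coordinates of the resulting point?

Reflection across origin: (-5, 6) → (5, -6)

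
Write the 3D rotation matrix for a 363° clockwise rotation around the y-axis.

Rotation matrix for clockwise 363° around y-axis:
A clockwise rotation by 363° is a counterclockwise rotation by -363°.
cos(-363°) = 0.9986, sin(-363°) = -0.0523
Result: [[0.9986, 0, -0.0523], [0, 1, 0], [0.0523, 0, 0.9986]]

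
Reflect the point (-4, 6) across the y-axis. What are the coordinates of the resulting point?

Reflection across y-axis: (-4, 6) → (4, 6)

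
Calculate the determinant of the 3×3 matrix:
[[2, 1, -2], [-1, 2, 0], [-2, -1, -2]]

Expansion along first row:
det = 2·det([[2,0],[-1,-2]]) - 1·det([[-1,0],[-2,-2]]) + -2·det([[-1,2],[-2,-1]])
    = 2·(2·-2 - 0·-1) - 1·(-1·-2 - 0·-2) + -2·(-1·-1 - 2·-2)
    = 2·-4 - 1·2 + -2·5
    = -8 + -2 + -10 = -20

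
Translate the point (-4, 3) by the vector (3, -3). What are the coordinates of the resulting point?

Translation by (3, -3) (homogeneous matrix [[1, 0, 3], [0, 1, -3], [0, 0, 1]]):
x' = -4 + 3 = -1
y' = 3 + -3 = 0
Result: (-1, 0)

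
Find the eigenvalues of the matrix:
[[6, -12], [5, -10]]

Characteristic equation: det(A - λI) = 0
λ² - (trace)λ + (det) = 0
trace = 6 + -10 = -4, det = (6)(-10) - (-12)(5) = 0
λ² - (-4)λ + (0) = 0
λ = (-4 ± √((-4)² - 4·(0))) / 2 = (-4 ± √16) / 2
Solving: λ = -4, 0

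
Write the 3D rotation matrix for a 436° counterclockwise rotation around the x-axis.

Rotation matrix for counterclockwise 436° around x-axis:
cos(436°) = 0.2419, sin(436°) = 0.9703
Result: [[1, 0, 0], [0, 0.2419, -0.9703], [0, 0.9703, 0.2419]]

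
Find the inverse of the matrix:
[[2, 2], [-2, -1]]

For [[a,b],[c,d]], inverse = (1/det)·[[d,-b],[-c,a]]
det = (2)(-1) - (2)(-2) = -2 - -4 = 2
Inverse = (1/2)·[[-1, -2], [2, 2]]
= [[-1/2, -1], [1, 1]]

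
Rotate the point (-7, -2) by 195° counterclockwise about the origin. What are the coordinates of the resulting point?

Rotation matrix for 195°: [[cos 195°, -sin 195°], [sin 195°, cos 195°]] ≈ [[-0.965926, 0.258819], [-0.258819, -0.965926]]
[[-0.965926, 0.258819], [-0.258819, -0.965926]] × [-7, -2]ᵀ ≈ [6.2438, 3.7436]ᵀ
Result: (6.2438, 3.7436)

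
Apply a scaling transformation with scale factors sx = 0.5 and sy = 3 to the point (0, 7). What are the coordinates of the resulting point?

Scaling matrix:
[[0.50, 0], [0, 3]]
Result: (0 × 0.5, 7 × 3) = (0, 21)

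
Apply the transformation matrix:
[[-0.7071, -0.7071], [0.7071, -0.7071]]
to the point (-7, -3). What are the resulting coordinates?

Matrix multiplication:
[[-0.7071, -0.7071], [0.7071, -0.7071]] × [-7, -3]ᵀ
= [(-0.7071)(-7) + (-0.7071)(-3), (0.7071)(-7) + (-0.7071)(-3)]ᵀ
= [7.0710, -2.8284]ᵀ
Result: (7.0710, -2.8284)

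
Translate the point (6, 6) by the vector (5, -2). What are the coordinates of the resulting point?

Translation by (5, -2) (homogeneous matrix [[1, 0, 5], [0, 1, -2], [0, 0, 1]]):
x' = 6 + 5 = 11
y' = 6 + -2 = 4
Result: (11, 4)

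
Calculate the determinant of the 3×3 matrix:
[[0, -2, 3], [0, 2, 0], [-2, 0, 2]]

Expansion along first row:
det = 0·det([[2,0],[0,2]]) - -2·det([[0,0],[-2,2]]) + 3·det([[0,2],[-2,0]])
    = 0·(2·2 - 0·0) - -2·(0·2 - 0·-2) + 3·(0·0 - 2·-2)
    = 0·4 - -2·0 + 3·4
    = 0 + 0 + 12 = 12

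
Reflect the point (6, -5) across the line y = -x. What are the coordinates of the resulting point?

Reflection across line y = -x: (6, -5) → (5, -6)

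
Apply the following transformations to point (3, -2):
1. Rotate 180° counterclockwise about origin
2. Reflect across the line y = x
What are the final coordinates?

Step 1: Rotate 180° → (-3, 2)
Step 2: Reflect across line y = x → (2, -3)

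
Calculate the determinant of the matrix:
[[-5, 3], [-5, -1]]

For a 2×2 matrix [[a, b], [c, d]], det = ad - bc
det = (-5)(-1) - (3)(-5) = 5 - -15 = 20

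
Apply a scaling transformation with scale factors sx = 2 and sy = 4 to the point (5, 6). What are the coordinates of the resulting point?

Scaling matrix:
[[2, 0], [0, 4]]
Result: (5 × 2, 6 × 4) = (10, 24)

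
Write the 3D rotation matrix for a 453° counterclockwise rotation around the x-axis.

Rotation matrix for counterclockwise 453° around x-axis:
cos(453°) = -0.0523, sin(453°) = 0.9986
Result: [[1, 0, 0], [0, -0.0523, -0.9986], [0, 0.9986, -0.0523]]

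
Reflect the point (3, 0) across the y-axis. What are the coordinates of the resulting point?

Reflection across y-axis: (3, 0) → (-3, 0)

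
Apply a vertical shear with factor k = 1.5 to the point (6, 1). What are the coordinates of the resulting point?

Shear matrix for vertical shear with factor k = 1.5:
[[1, 0], [1.50, 1]]
Result: (6, 1) → (6, 10)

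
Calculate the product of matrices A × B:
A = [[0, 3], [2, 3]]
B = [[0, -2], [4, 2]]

Matrix multiplication:
C[0][0] = 0×0 + 3×4 = 12
C[0][1] = 0×-2 + 3×2 = 6
C[1][0] = 2×0 + 3×4 = 12
C[1][1] = 2×-2 + 3×2 = 2
Result: [[12, 6], [12, 2]]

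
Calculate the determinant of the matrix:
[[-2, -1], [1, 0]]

For a 2×2 matrix [[a, b], [c, d]], det = ad - bc
det = (-2)(0) - (-1)(1) = 0 - -1 = 1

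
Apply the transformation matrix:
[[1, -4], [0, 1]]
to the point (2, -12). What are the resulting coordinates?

Matrix multiplication:
[[1, -4], [0, 1]] × [2, -12]ᵀ
= [(1)(2) + (-4)(-12), (0)(2) + (1)(-12)]ᵀ
= [50, -12]ᵀ
Result: (50, -12)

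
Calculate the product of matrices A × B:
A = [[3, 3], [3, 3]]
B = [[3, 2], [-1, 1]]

Matrix multiplication:
C[0][0] = 3×3 + 3×-1 = 6
C[0][1] = 3×2 + 3×1 = 9
C[1][0] = 3×3 + 3×-1 = 6
C[1][1] = 3×2 + 3×1 = 9
Result: [[6, 9], [6, 9]]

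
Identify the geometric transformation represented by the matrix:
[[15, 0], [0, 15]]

This matrix represents: uniform scaling by factor 15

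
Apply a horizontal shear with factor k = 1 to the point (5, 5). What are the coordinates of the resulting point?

Shear matrix for horizontal shear with factor k = 1:
[[1, 1], [0, 1]]
Result: (5, 5) → (10, 5)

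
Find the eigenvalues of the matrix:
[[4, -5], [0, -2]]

Characteristic equation: det(A - λI) = 0
λ² - (trace)λ + (det) = 0
trace = 4 + -2 = 2, det = (4)(-2) - (-5)(0) = -8
λ² - (2)λ + (-8) = 0
λ = (2 ± √((2)² - 4·(-8))) / 2 = (2 ± √36) / 2
Solving: λ = -2, 4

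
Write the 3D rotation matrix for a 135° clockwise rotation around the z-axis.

Rotation matrix for clockwise 135° around z-axis:
A clockwise rotation by 135° is a counterclockwise rotation by -135°.
cos(-135°) = -√2/2, sin(-135°) = -√2/2
Result: [[-√2/2, √2/2, 0], [-√2/2, -√2/2, 0], [0, 0, 1]]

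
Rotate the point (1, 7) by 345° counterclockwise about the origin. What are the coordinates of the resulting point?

Rotation matrix for 345°: [[cos 345°, -sin 345°], [sin 345°, cos 345°]] ≈ [[0.965926, 0.258819], [-0.258819, 0.965926]]
[[0.965926, 0.258819], [-0.258819, 0.965926]] × [1, 7]ᵀ ≈ [2.7777, 6.5027]ᵀ
Result: (2.7777, 6.5027)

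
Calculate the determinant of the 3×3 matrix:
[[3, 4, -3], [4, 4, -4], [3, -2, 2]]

Expansion along first row:
det = 3·det([[4,-4],[-2,2]]) - 4·det([[4,-4],[3,2]]) + -3·det([[4,4],[3,-2]])
    = 3·(4·2 - -4·-2) - 4·(4·2 - -4·3) + -3·(4·-2 - 4·3)
    = 3·0 - 4·20 + -3·-20
    = 0 + -80 + 60 = -20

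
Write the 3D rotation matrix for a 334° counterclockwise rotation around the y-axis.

Rotation matrix for counterclockwise 334° around y-axis:
cos(334°) = 0.8988, sin(334°) = -0.4384
Result: [[0.8988, 0, -0.4384], [0, 1, 0], [0.4384, 0, 0.8988]]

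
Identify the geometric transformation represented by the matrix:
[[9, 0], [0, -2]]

This matrix represents: non-uniform scaling by sx = 9, sy = -2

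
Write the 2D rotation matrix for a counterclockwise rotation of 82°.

Rotation matrix formula: [[cos θ, -sin θ], [sin θ, cos θ]]
For θ = 82°:
cos(82°) = 0.1392
sin(82°) = 0.9903
Result: [[0.1392, -0.9903], [0.9903, 0.1392]]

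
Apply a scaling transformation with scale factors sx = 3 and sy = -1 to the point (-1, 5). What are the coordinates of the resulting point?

Scaling matrix:
[[3, 0], [0, -1]]
Result: (-1 × 3, 5 × -1) = (-3, -5)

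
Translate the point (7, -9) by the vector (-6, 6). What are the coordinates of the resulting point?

Translation by (-6, 6) (homogeneous matrix [[1, 0, -6], [0, 1, 6], [0, 0, 1]]):
x' = 7 + -6 = 1
y' = -9 + 6 = -3
Result: (1, -3)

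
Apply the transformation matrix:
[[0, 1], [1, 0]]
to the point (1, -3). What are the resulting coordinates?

Matrix multiplication:
[[0, 1], [1, 0]] × [1, -3]ᵀ
= [(0)(1) + (1)(-3), (1)(1) + (0)(-3)]ᵀ
= [-3, 1]ᵀ
Result: (-3, 1)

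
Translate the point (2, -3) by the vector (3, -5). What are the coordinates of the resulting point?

Translation by (3, -5) (homogeneous matrix [[1, 0, 3], [0, 1, -5], [0, 0, 1]]):
x' = 2 + 3 = 5
y' = -3 + -5 = -8
Result: (5, -8)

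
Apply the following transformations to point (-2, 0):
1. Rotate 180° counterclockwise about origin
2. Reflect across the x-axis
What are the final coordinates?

Step 1: Rotate 180° → (2, 0)
Step 2: Reflect across x-axis → (2, 0)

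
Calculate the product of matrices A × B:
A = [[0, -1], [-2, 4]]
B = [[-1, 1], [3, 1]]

Matrix multiplication:
C[0][0] = 0×-1 + -1×3 = -3
C[0][1] = 0×1 + -1×1 = -1
C[1][0] = -2×-1 + 4×3 = 14
C[1][1] = -2×1 + 4×1 = 2
Result: [[-3, -1], [14, 2]]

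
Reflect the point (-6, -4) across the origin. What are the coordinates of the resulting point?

Reflection across origin: (-6, -4) → (6, 4)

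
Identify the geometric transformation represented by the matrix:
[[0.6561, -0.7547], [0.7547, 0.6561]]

This matrix represents: rotation by 49° counterclockwise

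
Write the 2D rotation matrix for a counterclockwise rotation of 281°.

Rotation matrix formula: [[cos θ, -sin θ], [sin θ, cos θ]]
For θ = 281°:
cos(281°) = 0.1908
sin(281°) = -0.9816
Result: [[0.1908, 0.9816], [-0.9816, 0.1908]]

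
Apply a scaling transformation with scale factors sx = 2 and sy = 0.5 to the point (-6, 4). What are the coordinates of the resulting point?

Scaling matrix:
[[2, 0], [0, 0.50]]
Result: (-6 × 2, 4 × 0.5) = (-12, 2)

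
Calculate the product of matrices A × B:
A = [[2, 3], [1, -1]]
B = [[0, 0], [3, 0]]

Matrix multiplication:
C[0][0] = 2×0 + 3×3 = 9
C[0][1] = 2×0 + 3×0 = 0
C[1][0] = 1×0 + -1×3 = -3
C[1][1] = 1×0 + -1×0 = 0
Result: [[9, 0], [-3, 0]]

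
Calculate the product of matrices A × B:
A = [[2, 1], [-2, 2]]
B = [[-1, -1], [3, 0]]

Matrix multiplication:
C[0][0] = 2×-1 + 1×3 = 1
C[0][1] = 2×-1 + 1×0 = -2
C[1][0] = -2×-1 + 2×3 = 8
C[1][1] = -2×-1 + 2×0 = 2
Result: [[1, -2], [8, 2]]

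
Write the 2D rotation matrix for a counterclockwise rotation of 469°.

Rotation matrix formula: [[cos θ, -sin θ], [sin θ, cos θ]]
For θ = 469°:
cos(469°) = -0.3256
sin(469°) = 0.9455
Result: [[-0.3256, -0.9455], [0.9455, -0.3256]]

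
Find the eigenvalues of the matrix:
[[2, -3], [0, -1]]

Characteristic equation: det(A - λI) = 0
λ² - (trace)λ + (det) = 0
trace = 2 + -1 = 1, det = (2)(-1) - (-3)(0) = -2
λ² - (1)λ + (-2) = 0
λ = (1 ± √((1)² - 4·(-2))) / 2 = (1 ± √9) / 2
Solving: λ = -1, 2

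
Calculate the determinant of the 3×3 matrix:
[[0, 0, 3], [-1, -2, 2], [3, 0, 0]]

Expansion along first row:
det = 0·det([[-2,2],[0,0]]) - 0·det([[-1,2],[3,0]]) + 3·det([[-1,-2],[3,0]])
    = 0·(-2·0 - 2·0) - 0·(-1·0 - 2·3) + 3·(-1·0 - -2·3)
    = 0·0 - 0·-6 + 3·6
    = 0 + 0 + 18 = 18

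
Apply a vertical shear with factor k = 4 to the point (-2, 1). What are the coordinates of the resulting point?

Shear matrix for vertical shear with factor k = 4:
[[1, 0], [4, 1]]
Result: (-2, 1) → (-2, -7)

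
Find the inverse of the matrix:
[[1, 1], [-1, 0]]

For [[a,b],[c,d]], inverse = (1/det)·[[d,-b],[-c,a]]
det = (1)(0) - (1)(-1) = 0 - -1 = 1
Inverse = [[0, -1], [1, 1]]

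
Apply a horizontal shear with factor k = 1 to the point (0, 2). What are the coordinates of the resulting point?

Shear matrix for horizontal shear with factor k = 1:
[[1, 1], [0, 1]]
Result: (0, 2) → (2, 2)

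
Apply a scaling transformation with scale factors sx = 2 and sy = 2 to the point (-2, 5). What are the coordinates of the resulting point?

Scaling matrix:
[[2, 0], [0, 2]]
Result: (-2 × 2, 5 × 2) = (-4, 10)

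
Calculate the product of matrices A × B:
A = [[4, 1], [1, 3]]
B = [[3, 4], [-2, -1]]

Matrix multiplication:
C[0][0] = 4×3 + 1×-2 = 10
C[0][1] = 4×4 + 1×-1 = 15
C[1][0] = 1×3 + 3×-2 = -3
C[1][1] = 1×4 + 3×-1 = 1
Result: [[10, 15], [-3, 1]]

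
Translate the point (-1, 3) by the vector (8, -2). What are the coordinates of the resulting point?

Translation by (8, -2) (homogeneous matrix [[1, 0, 8], [0, 1, -2], [0, 0, 1]]):
x' = -1 + 8 = 7
y' = 3 + -2 = 1
Result: (7, 1)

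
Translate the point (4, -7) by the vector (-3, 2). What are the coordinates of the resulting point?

Translation by (-3, 2) (homogeneous matrix [[1, 0, -3], [0, 1, 2], [0, 0, 1]]):
x' = 4 + -3 = 1
y' = -7 + 2 = -5
Result: (1, -5)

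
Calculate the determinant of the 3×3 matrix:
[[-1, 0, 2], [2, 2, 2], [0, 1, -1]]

Expansion along first row:
det = -1·det([[2,2],[1,-1]]) - 0·det([[2,2],[0,-1]]) + 2·det([[2,2],[0,1]])
    = -1·(2·-1 - 2·1) - 0·(2·-1 - 2·0) + 2·(2·1 - 2·0)
    = -1·-4 - 0·-2 + 2·2
    = 4 + 0 + 4 = 8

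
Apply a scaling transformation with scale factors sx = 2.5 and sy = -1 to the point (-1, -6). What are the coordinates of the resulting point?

Scaling matrix:
[[2.50, 0], [0, -1]]
Result: (-1 × 2.5, -6 × -1) = (-2.5, 6)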